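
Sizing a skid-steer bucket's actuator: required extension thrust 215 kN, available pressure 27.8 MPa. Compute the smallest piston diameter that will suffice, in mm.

D ≈ 99.2 mm

Extension force acts on the full piston face: F = P × (π/4)D².
D = √(4F / (πP)) = √(4 × 215 kN / (π × 27.8 MPa))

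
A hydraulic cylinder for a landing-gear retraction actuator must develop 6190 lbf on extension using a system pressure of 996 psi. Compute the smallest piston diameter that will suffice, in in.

D ≈ 2.81 in

Extension force acts on the full piston face: F = P × (π/4)D².
D = √(4F / (πP)) = √(4 × 6190 lbf / (π × 996 psi))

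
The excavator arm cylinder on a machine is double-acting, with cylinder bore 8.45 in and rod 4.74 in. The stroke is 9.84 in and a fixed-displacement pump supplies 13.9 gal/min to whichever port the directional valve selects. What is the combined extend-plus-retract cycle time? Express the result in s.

Cap-side area A_cap = π/4 × (8.45 in)² = 56.08 in^2
Rod-side annular area A_ann = π/4 × (8.45² − 4.74²) = 38.43 in^2
t_ext = A_cap·L/Q = 10.31 s
t_ret = A_ann·L/Q = 7.067 s
t_cycle = t_ext + t_ret

t ≈ 17.4 s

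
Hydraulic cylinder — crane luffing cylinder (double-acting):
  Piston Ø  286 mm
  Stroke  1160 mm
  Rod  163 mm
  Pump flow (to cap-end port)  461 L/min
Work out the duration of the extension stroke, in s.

Cap-side area A_cap = π/4 × (286 mm)² = 64240 mm^2
Swept volume V = A × L; t = V / Q = A·L / Q

t ≈ 9.70 s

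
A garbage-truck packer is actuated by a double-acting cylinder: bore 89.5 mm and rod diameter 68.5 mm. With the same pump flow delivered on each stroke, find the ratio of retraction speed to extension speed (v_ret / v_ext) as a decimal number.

Cap-side area A_cap = π/4 × (89.5 mm)² = 6291 mm^2
Rod-side annular area A_ann = π/4 × (89.5² − 68.5²) = 2606 mm^2
For equal Q, v ∝ 1/A, so v_ret/v_ext = A_cap/A_ann.

v_ret/v_ext ≈ 2.41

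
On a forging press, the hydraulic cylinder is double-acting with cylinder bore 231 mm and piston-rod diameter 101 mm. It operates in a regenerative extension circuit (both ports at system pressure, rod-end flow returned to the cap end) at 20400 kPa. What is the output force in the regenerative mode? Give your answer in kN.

With equal pressure on both faces, forces on the annular region cancel; the net push is pressure × rod cross-section.
Rod cross-section A_rod = π/4 × (101 mm)² = 8012 mm^2
F = P × A_rod

F ≈ 163 kN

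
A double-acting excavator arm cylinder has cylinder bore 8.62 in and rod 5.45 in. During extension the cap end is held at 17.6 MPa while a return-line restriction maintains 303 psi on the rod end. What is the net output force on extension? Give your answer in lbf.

F ≈ 1.38e5 lbf

Cap-side area A_cap = π/4 × (8.62 in)² = 58.36 in^2
Rod-side annular area A_ann = π/4 × (8.62² − 5.45²) = 35.03 in^2
Net thrust = P_cap·A_cap − P_rod·A_ann = 1.490e5 lbf − 10610 lbf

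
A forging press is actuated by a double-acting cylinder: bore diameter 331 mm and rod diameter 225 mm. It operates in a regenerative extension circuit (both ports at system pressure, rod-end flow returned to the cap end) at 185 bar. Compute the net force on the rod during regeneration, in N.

F ≈ 7.36e5 N

With equal pressure on both faces, forces on the annular region cancel; the net push is pressure × rod cross-section.
Rod cross-section A_rod = π/4 × (225 mm)² = 39760 mm^2
F = P × A_rod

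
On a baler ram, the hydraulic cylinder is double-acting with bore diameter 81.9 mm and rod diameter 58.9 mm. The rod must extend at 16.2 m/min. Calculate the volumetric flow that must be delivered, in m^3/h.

Cap-side area A_cap = π/4 × (81.9 mm)² = 5268 mm^2
Q = A × v

Q ≈ 5.12 m^3/h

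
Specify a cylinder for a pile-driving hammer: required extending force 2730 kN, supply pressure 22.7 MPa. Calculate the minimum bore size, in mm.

Extension force acts on the full piston face: F = P × (π/4)D².
D = √(4F / (πP)) = √(4 × 2730 kN / (π × 22.7 MPa))

D ≈ 391 mm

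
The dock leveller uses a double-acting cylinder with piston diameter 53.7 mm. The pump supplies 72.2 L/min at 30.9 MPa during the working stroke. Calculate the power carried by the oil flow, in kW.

W ≈ 37.2 kW

Hydraulic power = P × Q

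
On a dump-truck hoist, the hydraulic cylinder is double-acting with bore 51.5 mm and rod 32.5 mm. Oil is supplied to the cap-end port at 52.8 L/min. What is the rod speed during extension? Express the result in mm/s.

Cap-side area A_cap = π/4 × (51.5 mm)² = 2083 mm^2
v = Q / A

v ≈ 422 mm/s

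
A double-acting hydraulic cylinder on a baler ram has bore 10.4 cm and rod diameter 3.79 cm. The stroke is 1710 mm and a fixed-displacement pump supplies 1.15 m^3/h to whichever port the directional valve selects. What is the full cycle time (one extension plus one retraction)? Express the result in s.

t ≈ 84.9 s

Cap-side area A_cap = π/4 × (10.4 cm)² = 84.95 cm^2
Rod-side annular area A_ann = π/4 × (10.4² − 3.79²) = 73.67 cm^2
t_ext = A_cap·L/Q = 45.47 s
t_ret = A_ann·L/Q = 39.43 s
t_cycle = t_ext + t_ret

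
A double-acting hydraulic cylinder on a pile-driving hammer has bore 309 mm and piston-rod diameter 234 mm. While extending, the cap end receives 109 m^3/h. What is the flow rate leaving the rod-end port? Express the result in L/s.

Cap-side area A_cap = π/4 × (309 mm)² = 74990 mm^2
Rod-side annular area A_ann = π/4 × (309² − 234²) = 31990 mm^2
Piston speed v = Q_in/A_cap; rod-end outflow Q_out = v × A_ann = Q_in × A_ann/A_cap.

Q_out ≈ 12.9 L/s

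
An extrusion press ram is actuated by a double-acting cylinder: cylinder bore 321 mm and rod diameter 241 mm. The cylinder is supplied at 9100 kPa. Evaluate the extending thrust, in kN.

F ≈ 736 kN

Cap-side area A_cap = π/4 × (321 mm)² = 80930 mm^2
F = P × A_cap = 9100 kPa × A_cap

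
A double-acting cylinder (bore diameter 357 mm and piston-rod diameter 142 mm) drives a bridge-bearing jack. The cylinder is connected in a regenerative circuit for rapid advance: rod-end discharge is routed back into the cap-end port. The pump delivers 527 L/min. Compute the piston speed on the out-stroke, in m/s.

In regeneration the rod-end outflow joins the pump flow into the cap end, so the net volume the pump must supply per unit advance equals the rod cross-section area.
Rod cross-section A_rod = π/4 × (142 mm)² = 15840 mm^2
v = Q_pump / A_rod

v ≈ 0.555 m/s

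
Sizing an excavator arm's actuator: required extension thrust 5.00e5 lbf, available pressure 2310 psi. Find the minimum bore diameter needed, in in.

D ≈ 16.6 in

Extension force acts on the full piston face: F = P × (π/4)D².
D = √(4F / (πP)) = √(4 × 5.00e5 lbf / (π × 2310 psi))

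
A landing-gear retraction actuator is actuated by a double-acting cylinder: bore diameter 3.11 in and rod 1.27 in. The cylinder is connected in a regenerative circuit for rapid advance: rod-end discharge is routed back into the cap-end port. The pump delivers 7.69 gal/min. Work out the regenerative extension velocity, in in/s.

In regeneration the rod-end outflow joins the pump flow into the cap end, so the net volume the pump must supply per unit advance equals the rod cross-section area.
Rod cross-section A_rod = π/4 × (1.27 in)² = 1.267 in^2
v = Q_pump / A_rod

v ≈ 23.4 in/s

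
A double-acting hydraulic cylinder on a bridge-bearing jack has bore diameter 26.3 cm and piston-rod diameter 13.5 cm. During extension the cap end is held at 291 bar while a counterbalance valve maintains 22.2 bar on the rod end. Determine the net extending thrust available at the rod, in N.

Cap-side area A_cap = π/4 × (26.3 cm)² = 543.3 cm^2
Rod-side annular area A_ann = π/4 × (26.3² − 13.5²) = 400.1 cm^2
Net thrust = P_cap·A_cap − P_rod·A_ann = 1.581e6 N − 88830 N

F ≈ 1.49e6 N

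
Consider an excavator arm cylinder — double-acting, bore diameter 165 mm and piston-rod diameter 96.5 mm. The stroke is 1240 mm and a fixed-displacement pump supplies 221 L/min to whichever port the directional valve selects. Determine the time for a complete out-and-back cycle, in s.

t ≈ 11.9 s

Cap-side area A_cap = π/4 × (165 mm)² = 21380 mm^2
Rod-side annular area A_ann = π/4 × (165² − 96.5²) = 14070 mm^2
t_ext = A_cap·L/Q = 7.198 s
t_ret = A_ann·L/Q = 4.736 s
t_cycle = t_ext + t_ret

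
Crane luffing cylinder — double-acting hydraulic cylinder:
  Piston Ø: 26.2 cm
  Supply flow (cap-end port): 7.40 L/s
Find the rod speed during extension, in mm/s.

v ≈ 137 mm/s

Cap-side area A_cap = π/4 × (26.2 cm)² = 539.1 cm^2
v = Q / A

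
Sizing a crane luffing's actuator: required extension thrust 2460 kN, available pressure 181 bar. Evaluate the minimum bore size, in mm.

D ≈ 416 mm

Extension force acts on the full piston face: F = P × (π/4)D².
D = √(4F / (πP)) = √(4 × 2460 kN / (π × 181 bar))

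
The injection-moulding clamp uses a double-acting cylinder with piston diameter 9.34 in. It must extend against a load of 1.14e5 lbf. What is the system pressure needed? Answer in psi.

Cap-side area A_cap = π/4 × (9.34 in)² = 68.51 in^2
P = F / A = 1.14e5 lbf / A

P ≈ 1660 psi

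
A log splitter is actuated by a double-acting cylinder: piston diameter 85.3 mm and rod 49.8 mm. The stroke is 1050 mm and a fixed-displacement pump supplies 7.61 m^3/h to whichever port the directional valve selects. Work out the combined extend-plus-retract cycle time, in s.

Cap-side area A_cap = π/4 × (85.3 mm)² = 5715 mm^2
Rod-side annular area A_ann = π/4 × (85.3² − 49.8²) = 3767 mm^2
t_ext = A_cap·L/Q = 2.839 s
t_ret = A_ann·L/Q = 1.871 s
t_cycle = t_ext + t_ret

t ≈ 4.71 s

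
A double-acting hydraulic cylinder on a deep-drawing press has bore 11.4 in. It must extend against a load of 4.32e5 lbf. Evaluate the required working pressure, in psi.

Cap-side area A_cap = π/4 × (11.4 in)² = 102.1 in^2
P = F / A = 4.32e5 lbf / A

P ≈ 4230 psi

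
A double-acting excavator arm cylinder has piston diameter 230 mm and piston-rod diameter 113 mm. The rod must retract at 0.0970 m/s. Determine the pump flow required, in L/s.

Rod-side annular area A_ann = π/4 × (230² − 113²) = 31520 mm^2
Q = A × v

Q ≈ 3.06 L/s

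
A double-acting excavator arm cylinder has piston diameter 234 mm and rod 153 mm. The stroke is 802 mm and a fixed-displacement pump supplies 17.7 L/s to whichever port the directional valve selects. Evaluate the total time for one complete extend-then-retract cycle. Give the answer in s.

t ≈ 3.06 s

Cap-side area A_cap = π/4 × (234 mm)² = 43010 mm^2
Rod-side annular area A_ann = π/4 × (234² − 153²) = 24620 mm^2
t_ext = A_cap·L/Q = 1.949 s
t_ret = A_ann·L/Q = 1.116 s
t_cycle = t_ext + t_ret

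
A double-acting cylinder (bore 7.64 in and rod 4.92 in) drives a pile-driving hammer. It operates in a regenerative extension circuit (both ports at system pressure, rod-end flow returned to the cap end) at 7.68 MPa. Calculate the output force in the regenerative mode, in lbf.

F ≈ 21200 lbf

With equal pressure on both faces, forces on the annular region cancel; the net push is pressure × rod cross-section.
Rod cross-section A_rod = π/4 × (4.92 in)² = 19.01 in^2
F = P × A_rod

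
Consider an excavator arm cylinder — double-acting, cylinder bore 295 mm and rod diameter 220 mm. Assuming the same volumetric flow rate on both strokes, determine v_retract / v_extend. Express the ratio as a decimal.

Cap-side area A_cap = π/4 × (295 mm)² = 68350 mm^2
Rod-side annular area A_ann = π/4 × (295² − 220²) = 30340 mm^2
For equal Q, v ∝ 1/A, so v_ret/v_ext = A_cap/A_ann.

v_ret/v_ext ≈ 2.25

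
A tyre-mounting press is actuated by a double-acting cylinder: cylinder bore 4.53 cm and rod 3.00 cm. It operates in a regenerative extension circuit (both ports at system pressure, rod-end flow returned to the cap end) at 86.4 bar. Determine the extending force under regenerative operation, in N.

F ≈ 6110 N

With equal pressure on both faces, forces on the annular region cancel; the net push is pressure × rod cross-section.
Rod cross-section A_rod = π/4 × (3.00 cm)² = 7.069 cm^2
F = P × A_rod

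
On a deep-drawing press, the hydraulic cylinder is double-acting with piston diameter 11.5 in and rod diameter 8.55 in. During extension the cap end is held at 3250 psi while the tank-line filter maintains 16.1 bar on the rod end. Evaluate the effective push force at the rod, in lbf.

F ≈ 3.27e5 lbf

Cap-side area A_cap = π/4 × (11.5 in)² = 103.9 in^2
Rod-side annular area A_ann = π/4 × (11.5² − 8.55²) = 46.45 in^2
Net thrust = P_cap·A_cap − P_rod·A_ann = 3.376e5 lbf − 10850 lbf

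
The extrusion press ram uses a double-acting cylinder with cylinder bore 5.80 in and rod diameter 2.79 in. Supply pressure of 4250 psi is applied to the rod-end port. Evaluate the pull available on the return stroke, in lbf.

Rod-side annular area A_ann = π/4 × (5.80² − 2.79²) = 20.31 in^2
On retraction the pressure acts on the annular area (bore minus rod).
F = P × A_ann

F ≈ 86300 lbf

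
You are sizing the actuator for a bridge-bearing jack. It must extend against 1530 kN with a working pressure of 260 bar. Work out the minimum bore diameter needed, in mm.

D ≈ 274 mm

Extension force acts on the full piston face: F = P × (π/4)D².
D = √(4F / (πP)) = √(4 × 1530 kN / (π × 260 bar))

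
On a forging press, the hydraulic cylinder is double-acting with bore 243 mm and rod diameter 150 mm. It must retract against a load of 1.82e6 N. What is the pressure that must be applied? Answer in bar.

P ≈ 634 bar

Rod-side annular area A_ann = π/4 × (243² − 150²) = 28710 mm^2
Retraction: pressure acts on the annular area.
P = F / A = 1.82e6 N / A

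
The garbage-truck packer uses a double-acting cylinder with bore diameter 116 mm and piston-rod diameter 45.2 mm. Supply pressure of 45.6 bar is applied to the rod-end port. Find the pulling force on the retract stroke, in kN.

F ≈ 40.9 kN

Rod-side annular area A_ann = π/4 × (116² − 45.2²) = 8964 mm^2
On retraction the pressure acts on the annular area (bore minus rod).
F = P × A_ann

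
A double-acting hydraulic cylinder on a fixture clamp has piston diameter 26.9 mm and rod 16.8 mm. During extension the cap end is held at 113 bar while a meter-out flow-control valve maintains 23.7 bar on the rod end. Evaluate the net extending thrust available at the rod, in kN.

Cap-side area A_cap = π/4 × (26.9 mm)² = 568.3 mm^2
Rod-side annular area A_ann = π/4 × (26.9² − 16.8²) = 346.7 mm^2
Net thrust = P_cap·A_cap − P_rod·A_ann = 6.422 kN − 0.8216 kN

F ≈ 5.60 kN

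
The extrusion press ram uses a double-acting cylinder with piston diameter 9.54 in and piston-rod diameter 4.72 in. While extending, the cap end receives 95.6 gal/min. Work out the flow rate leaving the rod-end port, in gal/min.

Q_out ≈ 72.2 gal/min

Cap-side area A_cap = π/4 × (9.54 in)² = 71.48 in^2
Rod-side annular area A_ann = π/4 × (9.54² − 4.72²) = 53.98 in^2
Piston speed v = Q_in/A_cap; rod-end outflow Q_out = v × A_ann = Q_in × A_ann/A_cap.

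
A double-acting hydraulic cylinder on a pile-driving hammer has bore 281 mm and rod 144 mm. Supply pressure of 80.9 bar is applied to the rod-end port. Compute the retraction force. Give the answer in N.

Rod-side annular area A_ann = π/4 × (281² − 144²) = 45730 mm^2
On retraction the pressure acts on the annular area (bore minus rod).
F = P × A_ann

F ≈ 3.70e5 N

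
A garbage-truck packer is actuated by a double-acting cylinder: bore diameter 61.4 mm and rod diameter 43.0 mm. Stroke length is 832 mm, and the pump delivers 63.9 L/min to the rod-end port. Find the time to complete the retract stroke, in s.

t ≈ 1.18 s

Rod-side annular area A_ann = π/4 × (61.4² − 43.0²) = 1509 mm^2
Swept volume V = A × L; t = V / Q = A·L / Q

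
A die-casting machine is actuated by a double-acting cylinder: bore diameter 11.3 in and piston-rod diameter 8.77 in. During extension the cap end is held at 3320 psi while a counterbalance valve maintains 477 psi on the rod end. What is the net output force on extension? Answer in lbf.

F ≈ 3.14e5 lbf

Cap-side area A_cap = π/4 × (11.3 in)² = 100.3 in^2
Rod-side annular area A_ann = π/4 × (11.3² − 8.77²) = 39.88 in^2
Net thrust = P_cap·A_cap − P_rod·A_ann = 3.330e5 lbf − 19020 lbf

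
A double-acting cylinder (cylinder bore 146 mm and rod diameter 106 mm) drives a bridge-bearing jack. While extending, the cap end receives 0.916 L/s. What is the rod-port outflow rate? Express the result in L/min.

Cap-side area A_cap = π/4 × (146 mm)² = 16740 mm^2
Rod-side annular area A_ann = π/4 × (146² − 106²) = 7917 mm^2
Piston speed v = Q_in/A_cap; rod-end outflow Q_out = v × A_ann = Q_in × A_ann/A_cap.

Q_out ≈ 26.0 L/min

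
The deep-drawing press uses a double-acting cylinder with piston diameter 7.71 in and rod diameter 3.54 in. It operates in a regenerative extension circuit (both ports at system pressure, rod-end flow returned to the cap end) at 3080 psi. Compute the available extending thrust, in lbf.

With equal pressure on both faces, forces on the annular region cancel; the net push is pressure × rod cross-section.
Rod cross-section A_rod = π/4 × (3.54 in)² = 9.842 in^2
F = P × A_rod

F ≈ 30300 lbf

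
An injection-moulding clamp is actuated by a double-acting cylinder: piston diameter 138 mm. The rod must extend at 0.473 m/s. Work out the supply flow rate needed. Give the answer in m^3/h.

Q ≈ 25.5 m^3/h

Cap-side area A_cap = π/4 × (138 mm)² = 14960 mm^2
Q = A × v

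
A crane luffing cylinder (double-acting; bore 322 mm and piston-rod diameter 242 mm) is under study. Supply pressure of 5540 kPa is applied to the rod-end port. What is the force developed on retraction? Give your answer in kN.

F ≈ 196 kN

Rod-side annular area A_ann = π/4 × (322² − 242²) = 35440 mm^2
On retraction the pressure acts on the annular area (bore minus rod).
F = P × A_ann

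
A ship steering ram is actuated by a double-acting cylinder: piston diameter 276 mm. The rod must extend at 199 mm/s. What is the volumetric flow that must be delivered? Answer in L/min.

Q ≈ 714 L/min

Cap-side area A_cap = π/4 × (276 mm)² = 59830 mm^2
Q = A × v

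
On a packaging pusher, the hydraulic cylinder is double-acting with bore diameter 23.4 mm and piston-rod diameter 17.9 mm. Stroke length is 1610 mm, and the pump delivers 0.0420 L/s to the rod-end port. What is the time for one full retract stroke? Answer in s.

Rod-side annular area A_ann = π/4 × (23.4² − 17.9²) = 178.4 mm^2
Swept volume V = A × L; t = V / Q = A·L / Q

t ≈ 6.84 s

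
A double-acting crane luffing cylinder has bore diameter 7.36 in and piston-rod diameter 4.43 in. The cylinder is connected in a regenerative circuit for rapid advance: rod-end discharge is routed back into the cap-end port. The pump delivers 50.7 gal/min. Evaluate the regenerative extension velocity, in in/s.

In regeneration the rod-end outflow joins the pump flow into the cap end, so the net volume the pump must supply per unit advance equals the rod cross-section area.
Rod cross-section A_rod = π/4 × (4.43 in)² = 15.41 in^2
v = Q_pump / A_rod

v ≈ 12.7 in/s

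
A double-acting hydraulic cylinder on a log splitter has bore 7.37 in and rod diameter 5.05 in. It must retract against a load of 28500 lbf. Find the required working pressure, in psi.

P ≈ 1260 psi

Rod-side annular area A_ann = π/4 × (7.37² − 5.05²) = 22.63 in^2
Retraction: pressure acts on the annular area.
P = F / A = 28500 lbf / A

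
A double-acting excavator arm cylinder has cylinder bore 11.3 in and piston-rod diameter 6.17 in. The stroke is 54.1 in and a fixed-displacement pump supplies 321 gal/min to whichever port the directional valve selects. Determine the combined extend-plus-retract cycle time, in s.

Cap-side area A_cap = π/4 × (11.3 in)² = 100.3 in^2
Rod-side annular area A_ann = π/4 × (11.3² − 6.17²) = 70.39 in^2
t_ext = A_cap·L/Q = 4.390 s
t_ret = A_ann·L/Q = 3.081 s
t_cycle = t_ext + t_ret

t ≈ 7.47 s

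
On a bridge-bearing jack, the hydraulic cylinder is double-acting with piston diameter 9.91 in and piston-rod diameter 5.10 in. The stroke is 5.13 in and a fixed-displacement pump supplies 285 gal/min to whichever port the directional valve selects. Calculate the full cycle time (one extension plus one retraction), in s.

t ≈ 0.626 s

Cap-side area A_cap = π/4 × (9.91 in)² = 77.13 in^2
Rod-side annular area A_ann = π/4 × (9.91² − 5.10²) = 56.70 in^2
t_ext = A_cap·L/Q = 0.3606 s
t_ret = A_ann·L/Q = 0.2651 s
t_cycle = t_ext + t_ret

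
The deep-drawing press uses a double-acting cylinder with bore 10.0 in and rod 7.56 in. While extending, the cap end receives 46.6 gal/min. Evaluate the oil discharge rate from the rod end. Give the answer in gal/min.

Q_out ≈ 20.0 gal/min

Cap-side area A_cap = π/4 × (10.0 in)² = 78.54 in^2
Rod-side annular area A_ann = π/4 × (10.0² − 7.56²) = 33.65 in^2
Piston speed v = Q_in/A_cap; rod-end outflow Q_out = v × A_ann = Q_in × A_ann/A_cap.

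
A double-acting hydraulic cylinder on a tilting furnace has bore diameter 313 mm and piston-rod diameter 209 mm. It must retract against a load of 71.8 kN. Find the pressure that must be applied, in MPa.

P ≈ 1.68 MPa

Rod-side annular area A_ann = π/4 × (313² − 209²) = 42640 mm^2
Retraction: pressure acts on the annular area.
P = F / A = 71.8 kN / A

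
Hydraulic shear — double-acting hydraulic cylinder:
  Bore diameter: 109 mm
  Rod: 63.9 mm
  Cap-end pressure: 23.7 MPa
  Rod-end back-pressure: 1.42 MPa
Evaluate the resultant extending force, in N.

Cap-side area A_cap = π/4 × (109 mm)² = 9331 mm^2
Rod-side annular area A_ann = π/4 × (109² − 63.9²) = 6124 mm^2
Net thrust = P_cap·A_cap − P_rod·A_ann = 2.212e5 N − 8697 N

F ≈ 2.12e5 N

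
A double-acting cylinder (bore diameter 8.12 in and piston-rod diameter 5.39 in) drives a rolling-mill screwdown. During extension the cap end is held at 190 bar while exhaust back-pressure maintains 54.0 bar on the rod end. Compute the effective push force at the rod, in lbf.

F ≈ 1.20e5 lbf

Cap-side area A_cap = π/4 × (8.12 in)² = 51.78 in^2
Rod-side annular area A_ann = π/4 × (8.12² − 5.39²) = 28.97 in^2
Net thrust = P_cap·A_cap − P_rod·A_ann = 1.427e5 lbf − 22690 lbf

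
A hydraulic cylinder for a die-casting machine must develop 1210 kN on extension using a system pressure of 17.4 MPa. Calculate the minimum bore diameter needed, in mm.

D ≈ 298 mm

Extension force acts on the full piston face: F = P × (π/4)D².
D = √(4F / (πP)) = √(4 × 1210 kN / (π × 17.4 MPa))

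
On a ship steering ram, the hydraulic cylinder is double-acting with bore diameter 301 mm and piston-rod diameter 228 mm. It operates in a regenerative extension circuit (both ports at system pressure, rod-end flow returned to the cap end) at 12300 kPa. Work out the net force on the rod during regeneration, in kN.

F ≈ 502 kN

With equal pressure on both faces, forces on the annular region cancel; the net push is pressure × rod cross-section.
Rod cross-section A_rod = π/4 × (228 mm)² = 40830 mm^2
F = P × A_rod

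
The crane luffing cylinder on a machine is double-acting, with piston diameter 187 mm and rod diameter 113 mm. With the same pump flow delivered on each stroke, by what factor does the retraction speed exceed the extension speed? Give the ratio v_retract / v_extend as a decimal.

v_ret/v_ext ≈ 1.58

Cap-side area A_cap = π/4 × (187 mm)² = 27460 mm^2
Rod-side annular area A_ann = π/4 × (187² − 113²) = 17440 mm^2
For equal Q, v ∝ 1/A, so v_ret/v_ext = A_cap/A_ann.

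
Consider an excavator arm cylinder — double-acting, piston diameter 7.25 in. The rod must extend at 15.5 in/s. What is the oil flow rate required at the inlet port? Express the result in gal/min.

Cap-side area A_cap = π/4 × (7.25 in)² = 41.28 in^2
Q = A × v

Q ≈ 166 gal/min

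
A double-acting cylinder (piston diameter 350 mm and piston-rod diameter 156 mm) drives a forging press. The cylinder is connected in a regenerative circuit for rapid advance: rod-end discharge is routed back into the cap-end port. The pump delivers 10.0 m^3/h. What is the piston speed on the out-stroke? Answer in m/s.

In regeneration the rod-end outflow joins the pump flow into the cap end, so the net volume the pump must supply per unit advance equals the rod cross-section area.
Rod cross-section A_rod = π/4 × (156 mm)² = 19110 mm^2
v = Q_pump / A_rod

v ≈ 0.145 m/s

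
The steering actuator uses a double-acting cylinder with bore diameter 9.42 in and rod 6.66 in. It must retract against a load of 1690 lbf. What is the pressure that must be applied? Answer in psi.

P ≈ 48.5 psi

Rod-side annular area A_ann = π/4 × (9.42² − 6.66²) = 34.86 in^2
Retraction: pressure acts on the annular area.
P = F / A = 1690 lbf / A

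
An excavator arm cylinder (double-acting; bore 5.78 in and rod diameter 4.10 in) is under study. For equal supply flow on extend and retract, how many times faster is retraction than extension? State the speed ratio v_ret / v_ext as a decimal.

v_ret/v_ext ≈ 2.01

Cap-side area A_cap = π/4 × (5.78 in)² = 26.24 in^2
Rod-side annular area A_ann = π/4 × (5.78² − 4.10²) = 13.04 in^2
For equal Q, v ∝ 1/A, so v_ret/v_ext = A_cap/A_ann.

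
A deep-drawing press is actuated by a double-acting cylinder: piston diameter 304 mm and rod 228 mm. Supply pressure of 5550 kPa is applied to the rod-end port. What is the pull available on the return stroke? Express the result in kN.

Rod-side annular area A_ann = π/4 × (304² − 228²) = 31760 mm^2
On retraction the pressure acts on the annular area (bore minus rod).
F = P × A_ann

F ≈ 176 kN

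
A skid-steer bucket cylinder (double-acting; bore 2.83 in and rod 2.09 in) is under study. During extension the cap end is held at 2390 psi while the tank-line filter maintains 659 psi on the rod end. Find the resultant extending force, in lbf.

Cap-side area A_cap = π/4 × (2.83 in)² = 6.290 in^2
Rod-side annular area A_ann = π/4 × (2.83² − 2.09²) = 2.859 in^2
Net thrust = P_cap·A_cap − P_rod·A_ann = 15030 lbf − 1884 lbf

F ≈ 13100 lbf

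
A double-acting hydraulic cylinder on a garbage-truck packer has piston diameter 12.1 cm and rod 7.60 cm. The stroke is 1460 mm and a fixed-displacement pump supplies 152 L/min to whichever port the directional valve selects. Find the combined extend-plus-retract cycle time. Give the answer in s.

Cap-side area A_cap = π/4 × (12.1 cm)² = 115.0 cm^2
Rod-side annular area A_ann = π/4 × (12.1² − 7.60²) = 69.63 cm^2
t_ext = A_cap·L/Q = 6.627 s
t_ret = A_ann·L/Q = 4.013 s
t_cycle = t_ext + t_ret

t ≈ 10.6 s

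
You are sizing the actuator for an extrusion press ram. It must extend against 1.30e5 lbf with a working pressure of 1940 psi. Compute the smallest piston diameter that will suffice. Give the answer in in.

Extension force acts on the full piston face: F = P × (π/4)D².
D = √(4F / (πP)) = √(4 × 1.30e5 lbf / (π × 1940 psi))

D ≈ 9.24 in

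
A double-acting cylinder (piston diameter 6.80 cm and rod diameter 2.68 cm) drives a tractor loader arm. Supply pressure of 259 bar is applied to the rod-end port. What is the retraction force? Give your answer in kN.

F ≈ 79.5 kN

Rod-side annular area A_ann = π/4 × (6.80² − 2.68²) = 30.68 cm^2
On retraction the pressure acts on the annular area (bore minus rod).
F = P × A_ann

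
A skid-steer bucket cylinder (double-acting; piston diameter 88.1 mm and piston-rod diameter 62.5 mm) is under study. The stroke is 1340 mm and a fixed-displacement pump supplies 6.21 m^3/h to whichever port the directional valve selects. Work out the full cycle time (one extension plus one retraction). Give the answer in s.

t ≈ 7.09 s

Cap-side area A_cap = π/4 × (88.1 mm)² = 6096 mm^2
Rod-side annular area A_ann = π/4 × (88.1² − 62.5²) = 3028 mm^2
t_ext = A_cap·L/Q = 4.735 s
t_ret = A_ann·L/Q = 2.352 s
t_cycle = t_ext + t_ret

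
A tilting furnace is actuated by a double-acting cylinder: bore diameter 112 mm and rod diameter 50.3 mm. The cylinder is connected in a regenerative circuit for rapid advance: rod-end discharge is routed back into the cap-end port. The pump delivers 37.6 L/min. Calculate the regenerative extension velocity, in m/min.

v ≈ 18.9 m/min

In regeneration the rod-end outflow joins the pump flow into the cap end, so the net volume the pump must supply per unit advance equals the rod cross-section area.
Rod cross-section A_rod = π/4 × (50.3 mm)² = 1987 mm^2
v = Q_pump / A_rod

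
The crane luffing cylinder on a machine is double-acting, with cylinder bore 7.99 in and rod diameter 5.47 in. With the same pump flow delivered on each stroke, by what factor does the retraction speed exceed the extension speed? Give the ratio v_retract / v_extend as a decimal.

v_ret/v_ext ≈ 1.88

Cap-side area A_cap = π/4 × (7.99 in)² = 50.14 in^2
Rod-side annular area A_ann = π/4 × (7.99² − 5.47²) = 26.64 in^2
For equal Q, v ∝ 1/A, so v_ret/v_ext = A_cap/A_ann.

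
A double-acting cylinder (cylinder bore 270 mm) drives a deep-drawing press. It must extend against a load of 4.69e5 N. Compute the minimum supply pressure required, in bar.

Cap-side area A_cap = π/4 × (270 mm)² = 57260 mm^2
P = F / A = 4.69e5 N / A

P ≈ 81.9 bar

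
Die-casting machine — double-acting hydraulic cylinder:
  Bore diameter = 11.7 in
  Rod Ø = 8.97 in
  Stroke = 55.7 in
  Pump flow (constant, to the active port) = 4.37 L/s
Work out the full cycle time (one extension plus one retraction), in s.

t ≈ 31.7 s

Cap-side area A_cap = π/4 × (11.7 in)² = 107.5 in^2
Rod-side annular area A_ann = π/4 × (11.7² − 8.97²) = 44.32 in^2
t_ext = A_cap·L/Q = 22.46 s
t_ret = A_ann·L/Q = 9.257 s
t_cycle = t_ext + t_ret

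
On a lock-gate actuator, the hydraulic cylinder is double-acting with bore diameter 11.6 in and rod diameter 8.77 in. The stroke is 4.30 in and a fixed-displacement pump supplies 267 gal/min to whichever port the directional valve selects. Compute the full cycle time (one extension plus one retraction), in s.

Cap-side area A_cap = π/4 × (11.6 in)² = 105.7 in^2
Rod-side annular area A_ann = π/4 × (11.6² − 8.77²) = 45.28 in^2
t_ext = A_cap·L/Q = 0.4421 s
t_ret = A_ann·L/Q = 0.1894 s
t_cycle = t_ext + t_ret

t ≈ 0.631 s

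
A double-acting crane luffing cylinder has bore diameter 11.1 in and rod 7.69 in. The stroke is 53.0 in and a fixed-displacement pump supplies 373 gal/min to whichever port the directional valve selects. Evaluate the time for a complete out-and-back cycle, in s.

t ≈ 5.43 s

Cap-side area A_cap = π/4 × (11.1 in)² = 96.77 in^2
Rod-side annular area A_ann = π/4 × (11.1² − 7.69²) = 50.32 in^2
t_ext = A_cap·L/Q = 3.571 s
t_ret = A_ann·L/Q = 1.857 s
t_cycle = t_ext + t_ret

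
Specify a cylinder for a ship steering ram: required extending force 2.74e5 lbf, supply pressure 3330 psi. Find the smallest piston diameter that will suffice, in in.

Extension force acts on the full piston face: F = P × (π/4)D².
D = √(4F / (πP)) = √(4 × 2.74e5 lbf / (π × 3330 psi))

D ≈ 10.2 in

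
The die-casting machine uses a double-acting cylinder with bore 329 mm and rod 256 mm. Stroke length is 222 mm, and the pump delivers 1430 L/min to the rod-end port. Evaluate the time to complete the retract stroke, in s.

Rod-side annular area A_ann = π/4 × (329² − 256²) = 33540 mm^2
Swept volume V = A × L; t = V / Q = A·L / Q

t ≈ 0.312 s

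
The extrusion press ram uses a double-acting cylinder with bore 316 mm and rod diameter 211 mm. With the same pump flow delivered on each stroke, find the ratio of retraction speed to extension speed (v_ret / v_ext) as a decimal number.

v_ret/v_ext ≈ 1.80

Cap-side area A_cap = π/4 × (316 mm)² = 78430 mm^2
Rod-side annular area A_ann = π/4 × (316² − 211²) = 43460 mm^2
For equal Q, v ∝ 1/A, so v_ret/v_ext = A_cap/A_ann.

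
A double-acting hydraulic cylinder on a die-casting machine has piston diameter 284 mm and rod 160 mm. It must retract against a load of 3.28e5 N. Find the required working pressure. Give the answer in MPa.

P ≈ 7.59 MPa

Rod-side annular area A_ann = π/4 × (284² − 160²) = 43240 mm^2
Retraction: pressure acts on the annular area.
P = F / A = 3.28e5 N / A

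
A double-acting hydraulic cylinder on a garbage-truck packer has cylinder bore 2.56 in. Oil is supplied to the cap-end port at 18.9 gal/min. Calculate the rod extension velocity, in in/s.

Cap-side area A_cap = π/4 × (2.56 in)² = 5.147 in^2
v = Q / A

v ≈ 14.1 in/s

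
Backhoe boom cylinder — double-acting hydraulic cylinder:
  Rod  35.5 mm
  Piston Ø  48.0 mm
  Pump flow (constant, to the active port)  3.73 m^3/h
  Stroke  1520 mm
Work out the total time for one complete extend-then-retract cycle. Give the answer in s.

Cap-side area A_cap = π/4 × (48.0 mm)² = 1810 mm^2
Rod-side annular area A_ann = π/4 × (48.0² − 35.5²) = 819.8 mm^2
t_ext = A_cap·L/Q = 2.655 s
t_ret = A_ann·L/Q = 1.203 s
t_cycle = t_ext + t_ret

t ≈ 3.86 s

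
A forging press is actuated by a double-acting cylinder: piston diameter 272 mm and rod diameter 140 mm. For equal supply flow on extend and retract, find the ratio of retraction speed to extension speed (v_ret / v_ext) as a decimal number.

v_ret/v_ext ≈ 1.36

Cap-side area A_cap = π/4 × (272 mm)² = 58110 mm^2
Rod-side annular area A_ann = π/4 × (272² − 140²) = 42710 mm^2
For equal Q, v ∝ 1/A, so v_ret/v_ext = A_cap/A_ann.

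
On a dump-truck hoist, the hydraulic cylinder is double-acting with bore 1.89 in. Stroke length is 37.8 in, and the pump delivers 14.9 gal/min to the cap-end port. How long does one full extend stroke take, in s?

Cap-side area A_cap = π/4 × (1.89 in)² = 2.806 in^2
Swept volume V = A × L; t = V / Q = A·L / Q

t ≈ 1.85 s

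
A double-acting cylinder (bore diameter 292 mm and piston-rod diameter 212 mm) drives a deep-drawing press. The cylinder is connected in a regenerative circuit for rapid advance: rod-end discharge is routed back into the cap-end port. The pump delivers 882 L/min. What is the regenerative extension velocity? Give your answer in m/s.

v ≈ 0.416 m/s

In regeneration the rod-end outflow joins the pump flow into the cap end, so the net volume the pump must supply per unit advance equals the rod cross-section area.
Rod cross-section A_rod = π/4 × (212 mm)² = 35300 mm^2
v = Q_pump / A_rod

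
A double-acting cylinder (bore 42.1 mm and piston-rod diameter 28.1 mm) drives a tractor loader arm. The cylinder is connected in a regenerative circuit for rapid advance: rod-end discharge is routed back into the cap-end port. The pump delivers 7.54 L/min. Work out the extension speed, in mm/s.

v ≈ 203 mm/s

In regeneration the rod-end outflow joins the pump flow into the cap end, so the net volume the pump must supply per unit advance equals the rod cross-section area.
Rod cross-section A_rod = π/4 × (28.1 mm)² = 620.2 mm^2
v = Q_pump / A_rod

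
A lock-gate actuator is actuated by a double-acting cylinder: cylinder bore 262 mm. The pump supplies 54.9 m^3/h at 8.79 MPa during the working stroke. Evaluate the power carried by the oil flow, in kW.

W ≈ 134 kW

Hydraulic power = P × Q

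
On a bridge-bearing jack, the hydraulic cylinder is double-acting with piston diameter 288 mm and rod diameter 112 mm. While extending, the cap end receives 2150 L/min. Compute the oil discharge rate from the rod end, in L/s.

Q_out ≈ 30.4 L/s

Cap-side area A_cap = π/4 × (288 mm)² = 65140 mm^2
Rod-side annular area A_ann = π/4 × (288² − 112²) = 55290 mm^2
Piston speed v = Q_in/A_cap; rod-end outflow Q_out = v × A_ann = Q_in × A_ann/A_cap.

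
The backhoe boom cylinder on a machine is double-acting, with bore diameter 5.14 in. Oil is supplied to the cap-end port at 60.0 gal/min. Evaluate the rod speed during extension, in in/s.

Cap-side area A_cap = π/4 × (5.14 in)² = 20.75 in^2
v = Q / A

v ≈ 11.1 in/s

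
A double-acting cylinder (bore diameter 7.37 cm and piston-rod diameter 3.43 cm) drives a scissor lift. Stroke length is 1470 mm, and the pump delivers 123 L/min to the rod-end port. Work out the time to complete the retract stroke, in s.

t ≈ 2.40 s

Rod-side annular area A_ann = π/4 × (7.37² − 3.43²) = 33.42 cm^2
Swept volume V = A × L; t = V / Q = A·L / Q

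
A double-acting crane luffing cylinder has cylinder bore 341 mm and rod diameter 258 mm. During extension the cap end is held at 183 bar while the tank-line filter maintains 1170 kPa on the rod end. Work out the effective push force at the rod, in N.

Cap-side area A_cap = π/4 × (341 mm)² = 91330 mm^2
Rod-side annular area A_ann = π/4 × (341² − 258²) = 39050 mm^2
Net thrust = P_cap·A_cap − P_rod·A_ann = 1.671e6 N − 45690 N

F ≈ 1.63e6 N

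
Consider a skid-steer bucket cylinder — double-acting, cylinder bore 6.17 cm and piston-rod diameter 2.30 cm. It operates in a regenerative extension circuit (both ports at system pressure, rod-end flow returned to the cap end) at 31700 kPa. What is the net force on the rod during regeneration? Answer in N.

With equal pressure on both faces, forces on the annular region cancel; the net push is pressure × rod cross-section.
Rod cross-section A_rod = π/4 × (2.30 cm)² = 4.155 cm^2
F = P × A_rod

F ≈ 13200 N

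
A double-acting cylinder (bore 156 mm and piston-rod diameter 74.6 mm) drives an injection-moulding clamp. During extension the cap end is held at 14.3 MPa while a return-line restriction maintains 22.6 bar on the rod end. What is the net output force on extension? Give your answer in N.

F ≈ 2.40e5 N

Cap-side area A_cap = π/4 × (156 mm)² = 19110 mm^2
Rod-side annular area A_ann = π/4 × (156² − 74.6²) = 14740 mm^2
Net thrust = P_cap·A_cap − P_rod·A_ann = 2.733e5 N − 33320 N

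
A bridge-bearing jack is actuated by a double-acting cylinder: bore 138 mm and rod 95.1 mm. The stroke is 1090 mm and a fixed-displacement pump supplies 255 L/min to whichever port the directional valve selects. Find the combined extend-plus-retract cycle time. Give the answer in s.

Cap-side area A_cap = π/4 × (138 mm)² = 14960 mm^2
Rod-side annular area A_ann = π/4 × (138² − 95.1²) = 7854 mm^2
t_ext = A_cap·L/Q = 3.836 s
t_ret = A_ann·L/Q = 2.014 s
t_cycle = t_ext + t_ret

t ≈ 5.85 s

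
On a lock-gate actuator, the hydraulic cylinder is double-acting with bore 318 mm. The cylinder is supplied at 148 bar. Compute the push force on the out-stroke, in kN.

Cap-side area A_cap = π/4 × (318 mm)² = 79420 mm^2
F = P × A_cap = 148 bar × A_cap

F ≈ 1180 kN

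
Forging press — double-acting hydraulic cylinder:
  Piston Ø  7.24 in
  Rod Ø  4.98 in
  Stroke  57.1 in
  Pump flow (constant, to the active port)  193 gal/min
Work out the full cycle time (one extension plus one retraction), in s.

t ≈ 4.83 s

Cap-side area A_cap = π/4 × (7.24 in)² = 41.17 in^2
Rod-side annular area A_ann = π/4 × (7.24² − 4.98²) = 21.69 in^2
t_ext = A_cap·L/Q = 3.164 s
t_ret = A_ann·L/Q = 1.667 s
t_cycle = t_ext + t_ret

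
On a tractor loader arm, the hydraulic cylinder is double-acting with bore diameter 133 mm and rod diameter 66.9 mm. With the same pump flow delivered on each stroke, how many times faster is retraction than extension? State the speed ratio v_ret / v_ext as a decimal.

Cap-side area A_cap = π/4 × (133 mm)² = 13890 mm^2
Rod-side annular area A_ann = π/4 × (133² − 66.9²) = 10380 mm^2
For equal Q, v ∝ 1/A, so v_ret/v_ext = A_cap/A_ann.

v_ret/v_ext ≈ 1.34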